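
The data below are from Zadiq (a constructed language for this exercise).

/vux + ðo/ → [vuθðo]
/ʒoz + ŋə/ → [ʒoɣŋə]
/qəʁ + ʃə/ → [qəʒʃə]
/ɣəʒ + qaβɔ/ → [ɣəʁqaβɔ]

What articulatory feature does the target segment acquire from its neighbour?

place

Underlying /x/ is realised as [θ] next to /ð/; /ð/ itself does not change.
/x/ is velar while /ð/ is dental; the output [θ] is dental, matching the trigger — so the feature that spreads is place.
The same holds elsewhere in the data: /z/ → [ɣ] before /ŋ/ (alveolar → velar, matching velar); /ʁ/ → [ʒ] before /ʃ/ (uvular → postalveolar, matching postalveolar); /ʒ/ → [ʁ] before /q/ (postalveolar → uvular, matching uvular) — only place changes, and always toward the following segment.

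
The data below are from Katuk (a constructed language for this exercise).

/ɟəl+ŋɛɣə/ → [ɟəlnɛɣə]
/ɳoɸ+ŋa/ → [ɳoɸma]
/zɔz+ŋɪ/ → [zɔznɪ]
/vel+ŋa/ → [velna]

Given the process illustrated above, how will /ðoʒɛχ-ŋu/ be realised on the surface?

The data show progressive place assimilation: /ŋ/ → [n] after /l/; /ŋ/ → [m] after /ɸ/; /ŋ/ → [n] after /z/. In each pair only place changes, matching the preceding consonant, while manner and voice stay constant.
The rule targets /ŋ/ (voiced velar nasal), which sits after the trigger /χ/ (uvular).
The voiced uvular nasal is [ɴ], so /ŋ/ → [ɴ].

[ðoʒɛχɴu]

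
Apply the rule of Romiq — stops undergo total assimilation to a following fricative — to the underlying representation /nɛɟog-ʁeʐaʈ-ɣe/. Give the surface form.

/g/ is the segment targeted by the rule; it sits immediately before /ʁ/, so it assimilates completely and surfaces as [ʁ].
The same rule applies at the second boundary: /ʈ/ → [ɣ] next to /ɣ/.

[nɛɟoʁʁeʐaɣɣe]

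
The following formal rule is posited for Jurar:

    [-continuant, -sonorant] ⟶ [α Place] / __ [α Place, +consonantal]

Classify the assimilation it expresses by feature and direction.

The shared variable α links the value of the place features (abbreviated [Place]) on the target to the same value on the neighbouring segment, so place is the feature that assimilates.
Since the environment is written after the underscore, the trigger follows the target; the direction is regressive.

regressive place assimilation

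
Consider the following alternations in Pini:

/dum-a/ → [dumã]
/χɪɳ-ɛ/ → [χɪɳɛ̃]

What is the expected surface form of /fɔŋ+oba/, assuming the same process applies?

[fɔŋõba]

The data show progressive nasality assimilation (vowel nasalisation): /a/ → [ã] after /m/; /ɛ/ → [ɛ̃] after /ɳ/ — a vowel is nasalised by an immediately preceding nasal consonant.
/o/ sits next to the nasal /ŋ/ and is therefore nasalised to [õ].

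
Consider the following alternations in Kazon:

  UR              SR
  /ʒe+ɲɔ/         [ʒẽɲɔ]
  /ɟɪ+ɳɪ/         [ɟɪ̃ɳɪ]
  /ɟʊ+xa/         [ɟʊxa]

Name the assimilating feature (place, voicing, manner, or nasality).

nasality

The vowel /e/ surfaces as nasalised [ẽ] next to the following nasal /ɲ/ — it has acquired the [+nasal] feature of its neighbour.
Likewise in the remaining data: /ɪ/ → [ɪ̃] before /ɳ/ — each time a vowel is nasalised next to a following nasal.
No change occurs in [ɟʊxa] because the vowel at the boundary is adjacent to an oral consonant, not a nasal (/ʊ/ next to /x/).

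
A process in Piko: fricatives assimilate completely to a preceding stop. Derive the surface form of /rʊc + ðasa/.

[rʊccasa]

/ð/ is the segment targeted by the rule; it sits immediately after /c/, so it assimilates completely and surfaces as [c].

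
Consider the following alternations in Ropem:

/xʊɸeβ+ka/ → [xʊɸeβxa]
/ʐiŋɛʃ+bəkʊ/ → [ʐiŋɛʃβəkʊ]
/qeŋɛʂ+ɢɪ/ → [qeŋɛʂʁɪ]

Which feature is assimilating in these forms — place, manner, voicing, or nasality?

Underlying /k/ is realised as [x] next to /β/; /β/ itself does not change.
The change stop → fricative matches the manner of the preceding /β/, identifying this as manner assimilation.
The same holds elsewhere in the data: /b/ → [β] after /ʃ/ (stop → fricative, matching a fricative); /ɢ/ → [ʁ] after /ʂ/ (stop → fricative, matching a fricative) — only manner changes, and always toward the preceding segment.

manner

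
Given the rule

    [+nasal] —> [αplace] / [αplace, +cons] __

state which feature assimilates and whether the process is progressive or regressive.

The rule copies the place features (abbreviated [place]) from the environment onto the target, so the assimilating feature is place.
Since the environment is written before the underscore, the trigger precedes the target; the direction is progressive.

progressive place assimilation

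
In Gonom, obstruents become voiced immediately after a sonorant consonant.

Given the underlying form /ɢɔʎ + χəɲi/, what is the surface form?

/χ/ is a voiceless uvular fricative. The preceding trigger /ʎ/ is voiced, so /χ/ must become voiced as well.
The voiced uvular fricative is [ʁ], so /χ/ → [ʁ].

[ɢɔʎʁəɲi]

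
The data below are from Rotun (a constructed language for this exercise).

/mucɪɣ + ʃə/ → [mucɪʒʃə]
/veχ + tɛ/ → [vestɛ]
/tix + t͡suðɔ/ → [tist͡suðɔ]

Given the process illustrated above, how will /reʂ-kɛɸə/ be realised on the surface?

The data show regressive place assimilation: /ɣ/ → [ʒ] before /ʃ/; /χ/ → [s] before /t/; /x/ → [s] before /t͡s/. In each pair only place changes, matching the following consonant, while manner and voice stay constant.
/ʂ/ is a voiceless retroflex fricative. The following trigger /k/ is velar, so /ʂ/ must become velar as well.
Changing only its place to velar gives [x] — the voiceless velar fricative.

[rexkɛɸə]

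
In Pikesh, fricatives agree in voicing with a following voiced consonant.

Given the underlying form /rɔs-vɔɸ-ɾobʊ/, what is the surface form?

[rɔzvɔβɾobʊ]

/s/ is a voiceless alveolar fricative. The following trigger /v/ is voiced, so /s/ must become voiced as well.
A voiced alveolar fricative is [z], so the surface segment is [z].
The same rule applies at the second boundary: /ɸ/ → [β] next to /ɾ/.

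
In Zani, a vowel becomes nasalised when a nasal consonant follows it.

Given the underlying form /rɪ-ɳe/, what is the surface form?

[rɪ̃ɳe]

The vowel /ɪ/ is adjacent to the following nasal /ɳ/, so it acquires [+nasal] and surfaces as [ɪ̃].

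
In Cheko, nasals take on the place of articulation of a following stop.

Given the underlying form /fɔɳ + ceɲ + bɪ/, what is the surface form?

/ɳ/ is a voiced retroflex nasal. The following trigger /c/ is palatal, so /ɳ/ must become palatal as well.
The voiced palatal nasal is [ɲ], so /ɳ/ → [ɲ].
The same rule applies at the second boundary: /ɲ/ → [m] next to /b/.

[fɔɲcembɪ]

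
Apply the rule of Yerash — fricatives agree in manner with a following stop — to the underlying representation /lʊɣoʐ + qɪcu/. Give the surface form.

/ʐ/ is a voiced retroflex fricative. The following trigger /q/ is a stop, so /ʐ/ must become a stop as well.
The voiced retroflex stop is [ɖ], so /ʐ/ → [ɖ].

[lʊɣoɖqɪcu]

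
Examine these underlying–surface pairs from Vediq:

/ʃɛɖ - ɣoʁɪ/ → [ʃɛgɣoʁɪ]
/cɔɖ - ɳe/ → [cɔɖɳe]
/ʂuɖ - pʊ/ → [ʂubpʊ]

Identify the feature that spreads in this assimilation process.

Underlying /ɖ/ is realised as [g] next to /ɣ/; /ɣ/ itself does not change.
/ɖ/ is retroflex while /ɣ/ is velar; the output [g] is velar, matching the trigger — so the feature that spreads is place.
The same holds elsewhere in the data: /ɖ/ → [b] before /p/ (retroflex → bilabial, matching bilabial) — only place changes, and always toward the following segment.
No alternation appears in [cɔɖɳe]: there the adjacent consonants already agree in place (/ɖ/ and /ɳ/ are both retroflex), so this form is consistent with the same rule.

place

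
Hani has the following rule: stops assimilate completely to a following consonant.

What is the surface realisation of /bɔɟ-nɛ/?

/ɟ/ is the segment targeted by the rule; it sits immediately before /n/, so it assimilates completely and surfaces as [n].

[bɔnnɛ]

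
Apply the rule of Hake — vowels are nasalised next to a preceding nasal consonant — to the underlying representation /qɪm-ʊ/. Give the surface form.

[qɪmʊ̃]

/ʊ/ sits next to the nasal /m/ and is therefore nasalised to [ʊ̃].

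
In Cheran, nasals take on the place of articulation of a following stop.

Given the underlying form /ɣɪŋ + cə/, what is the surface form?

[ɣɪɲcə]

The rule targets /ŋ/ (voiced velar nasal), which sits before the trigger /c/ (palatal).
A voiced palatal nasal is [ɲ], so the surface segment is [ɲ].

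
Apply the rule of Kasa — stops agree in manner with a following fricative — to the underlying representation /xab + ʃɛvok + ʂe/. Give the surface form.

/b/ is a voiced bilabial stop. The following trigger /ʃ/ is a fricative, so /b/ must become a fricative as well.
Changing only its manner to fricative gives [β] — the voiced bilabial fricative.
The same rule applies at the second boundary: /k/ → [x] next to /ʂ/.

[xaβʃɛvoxʂe]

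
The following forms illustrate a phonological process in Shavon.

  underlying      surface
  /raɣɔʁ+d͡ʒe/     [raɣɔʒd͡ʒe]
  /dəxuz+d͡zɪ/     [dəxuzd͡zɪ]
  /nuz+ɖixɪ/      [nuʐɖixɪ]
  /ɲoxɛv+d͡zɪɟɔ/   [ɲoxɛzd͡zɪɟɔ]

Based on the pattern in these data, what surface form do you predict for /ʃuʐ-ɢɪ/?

[ʃuʁɢɪ]

The data show regressive place assimilation: /ʁ/ → [ʒ] before /d͡ʒ/; /z/ → [ʐ] before /ɖ/; /v/ → [z] before /d͡z/. In each pair only place changes, matching the following consonant, while manner and voice stay constant.
No alternation appears in [dəxuzd͡zɪ]: there the adjacent consonants already agree in place (/z/ and /d͡z/ are both alveolar), so this form is consistent with the same rule.
/ʐ/ is a voiced retroflex fricative. The following trigger /ɢ/ is uvular, so /ʐ/ must become uvular as well.
Changing only its place to uvular gives [ʁ] — the voiced uvular fricative.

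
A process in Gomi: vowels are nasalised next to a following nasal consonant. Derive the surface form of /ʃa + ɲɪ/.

[ʃãɲɪ]

The vowel /a/ is adjacent to the following nasal /ɲ/, so it acquires [+nasal] and surfaces as [ã].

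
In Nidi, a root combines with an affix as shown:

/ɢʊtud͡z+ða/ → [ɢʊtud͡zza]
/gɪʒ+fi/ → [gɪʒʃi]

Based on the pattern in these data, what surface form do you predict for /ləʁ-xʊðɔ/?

The data show progressive place assimilation: /ð/ → [z] after /d͡z/; /f/ → [ʃ] after /ʒ/. In each pair only place changes, matching the preceding consonant, while manner and voice stay constant.
/x/ is a voiceless velar fricative. The preceding trigger /ʁ/ is uvular, so /x/ must become uvular as well.
The voiceless uvular fricative is [χ], so /x/ → [χ].

[ləʁχʊðɔ]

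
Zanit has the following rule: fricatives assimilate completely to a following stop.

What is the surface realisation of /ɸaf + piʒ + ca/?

[ɸappicca]

/f/ is the segment targeted by the rule; it sits immediately before /p/, so it assimilates completely and surfaces as [p].
The same rule applies at the second boundary: /ʒ/ → [c] next to /c/.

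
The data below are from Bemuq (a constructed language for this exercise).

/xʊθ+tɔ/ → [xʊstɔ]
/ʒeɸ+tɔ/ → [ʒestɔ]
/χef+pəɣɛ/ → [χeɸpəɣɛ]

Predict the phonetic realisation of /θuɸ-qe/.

The data show regressive place assimilation: /θ/ → [s] before /t/; /ɸ/ → [s] before /t/; /f/ → [ɸ] before /p/. In each pair only place changes, matching the following consonant, while manner and voice stay constant.
The rule targets /ɸ/ (voiceless bilabial fricative), which sits before the trigger /q/ (uvular).
A voiceless uvular fricative is [χ], so the surface segment is [χ].

[θuχqe]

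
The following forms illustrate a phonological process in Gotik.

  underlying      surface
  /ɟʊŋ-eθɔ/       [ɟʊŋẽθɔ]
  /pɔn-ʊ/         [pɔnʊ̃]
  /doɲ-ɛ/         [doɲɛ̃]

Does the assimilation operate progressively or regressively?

The vowel /e/ surfaces as nasalised [ẽ] next to the preceding nasal /ŋ/ — it has acquired the [+nasal] feature of its neighbour.
The other forms show the same pattern: /ʊ/ → [ʊ̃] after /n/; /ɛ/ → [ɛ̃] after /ɲ/ — each time a vowel is nasalised next to a preceding nasal.
Because the conditioning nasal is to the left of the vowel that changes, the process is progressive (perseverative).

progressive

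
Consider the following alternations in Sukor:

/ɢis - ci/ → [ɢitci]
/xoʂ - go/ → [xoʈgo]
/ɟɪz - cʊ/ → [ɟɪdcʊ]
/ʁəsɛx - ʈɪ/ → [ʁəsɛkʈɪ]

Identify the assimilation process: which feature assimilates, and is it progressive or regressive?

Underlying /s/ is realised as [t] next to /c/; /c/ itself does not change.
/s/ is a fricative while /c/ is a stop; the output [t] is a stop, matching the trigger — so the feature that spreads is manner.
Place and voice are unchanged, so the assimilation is partial, not total.
The other alternating forms pattern the same way: /ʂ/ → [ʈ] before /g/ (fricative → stop, matching a stop); /z/ → [d] before /c/ (fricative → stop, matching a stop); /x/ → [k] before /ʈ/ (fricative → stop, matching a stop) — only manner changes, and always toward the following segment.
The trigger is the following segment, so the direction is regressive (anticipatory).

regressive manner assimilation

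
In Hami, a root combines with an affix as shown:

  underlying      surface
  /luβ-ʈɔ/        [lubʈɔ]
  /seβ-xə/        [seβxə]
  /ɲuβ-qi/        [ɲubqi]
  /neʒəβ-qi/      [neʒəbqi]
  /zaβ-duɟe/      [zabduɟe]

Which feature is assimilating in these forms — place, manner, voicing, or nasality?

Underlying /β/ is realised as [b] next to /ʈ/; /ʈ/ itself does not change.
/β/ is a fricative while /ʈ/ is a stop; the output [b] is a stop, matching the trigger — so the feature that spreads is manner.
The same holds elsewhere in the data: /β/ → [b] before /q/ (fricative → stop, matching a stop); /β/ → [b] before /d/ (fricative → stop, matching a stop) — only manner changes, and always toward the following segment.
No alternation appears in [seβxə]: there the adjacent consonants already agree in manner (/β/ and /x/ are both fricatives), so this form is consistent with the same rule.

manner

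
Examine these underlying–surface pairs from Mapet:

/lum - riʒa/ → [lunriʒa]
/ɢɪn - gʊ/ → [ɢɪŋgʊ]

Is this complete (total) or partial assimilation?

partial assimilation

The segment that alternates is /m/, which surfaces as [n] when adjacent to /r/.
The change bilabial → alveolar matches the place of the following /r/, identifying this as place assimilation.
Manner and voice are unchanged, so the assimilation is partial, not total.
The other alternating form patterns the same way: /n/ → [ŋ] before /g/ (alveolar → velar, matching velar) — only place changes, and always toward the following segment.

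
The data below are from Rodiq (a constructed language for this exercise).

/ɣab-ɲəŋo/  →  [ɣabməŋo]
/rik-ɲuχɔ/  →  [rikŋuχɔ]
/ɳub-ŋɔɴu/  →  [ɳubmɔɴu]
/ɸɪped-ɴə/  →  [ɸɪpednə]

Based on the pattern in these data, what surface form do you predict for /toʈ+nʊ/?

The data show progressive place assimilation: /ɲ/ → [m] after /b/; /ɲ/ → [ŋ] after /k/; /ŋ/ → [m] after /b/; /ɴ/ → [n] after /d/. In each pair only place changes, matching the preceding consonant, while manner and voice stay constant.
The rule targets /n/ (voiced alveolar nasal), which sits after the trigger /ʈ/ (retroflex).
A voiced retroflex nasal is [ɳ], so the surface segment is [ɳ].

[toʈɳʊ]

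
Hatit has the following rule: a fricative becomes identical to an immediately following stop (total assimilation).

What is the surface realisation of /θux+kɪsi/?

/x/ is the segment targeted by the rule; it sits immediately before /k/, so it assimilates completely and surfaces as [k].

[θukkɪsi]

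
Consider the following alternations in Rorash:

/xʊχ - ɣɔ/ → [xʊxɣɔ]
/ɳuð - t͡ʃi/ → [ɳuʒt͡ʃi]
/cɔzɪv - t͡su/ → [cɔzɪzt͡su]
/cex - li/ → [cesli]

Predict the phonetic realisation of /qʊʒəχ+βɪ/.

[qʊʒəɸβɪ]

The data show regressive place assimilation: /χ/ → [x] before /ɣ/; /ð/ → [ʒ] before /t͡ʃ/; /v/ → [z] before /t͡s/; /x/ → [s] before /l/. In each pair only place changes, matching the following consonant, while manner and voice stay constant.
/χ/ is a voiceless uvular fricative. The following trigger /β/ is bilabial, so /χ/ must become bilabial as well.
Changing only its place to bilabial gives [ɸ] — the voiceless bilabial fricative.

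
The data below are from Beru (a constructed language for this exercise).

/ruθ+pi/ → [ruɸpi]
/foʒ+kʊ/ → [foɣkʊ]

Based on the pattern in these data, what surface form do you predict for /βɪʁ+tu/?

The data show regressive place assimilation: /θ/ → [ɸ] before /p/; /ʒ/ → [ɣ] before /k/. In each pair only place changes, matching the following consonant, while manner and voice stay constant.
The rule targets /ʁ/ (voiced uvular fricative), which sits before the trigger /t/ (alveolar).
A voiced alveolar fricative is [z], so the surface segment is [z].

[βɪztu]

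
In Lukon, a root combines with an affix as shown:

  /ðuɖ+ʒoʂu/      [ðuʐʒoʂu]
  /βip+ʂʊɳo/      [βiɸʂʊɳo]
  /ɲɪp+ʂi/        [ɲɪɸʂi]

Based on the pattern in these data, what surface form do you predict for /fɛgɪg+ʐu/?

[fɛgɪɣʐu]

The data show regressive manner assimilation: /ɖ/ → [ʐ] before /ʒ/; /p/ → [ɸ] before /ʂ/. In each pair only manner changes, matching the following consonant, while place and voice stay constant.
The rule targets /g/ (voiced velar stop), which sits before the trigger /ʐ/ (fricative).
The voiced velar fricative is [ɣ], so /g/ → [ɣ].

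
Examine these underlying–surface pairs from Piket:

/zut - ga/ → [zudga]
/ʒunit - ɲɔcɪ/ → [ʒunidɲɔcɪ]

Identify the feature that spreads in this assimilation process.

Underlying /t/ is realised as [d] next to /g/; /g/ itself does not change.
/t/ is voiceless while /g/ is voiced; the output [d] is voiced, matching the trigger — so the feature that spreads is voicing.
Checking the remaining alternation: /t/ → [d] before /ɲ/ (voiceless → voiced, matching voiced) — only voicing changes, and always toward the following segment.

voicing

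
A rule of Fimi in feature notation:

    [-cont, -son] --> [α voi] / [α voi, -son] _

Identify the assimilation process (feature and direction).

The rule copies [voi] from the environment onto the target, so the assimilating feature is voicing.
The conditioning segment sits to the left of the focus bar, meaning the trigger precedes the segment that changes — progressive assimilation.

progressive voicing assimilation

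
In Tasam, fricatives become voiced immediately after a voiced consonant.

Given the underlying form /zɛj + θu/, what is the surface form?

The rule targets /θ/ (voiceless dental fricative), which sits after the trigger /j/ (voiced).
Changing only its voicing to voiced gives [ð] — the voiced dental fricative.

[zɛjðu]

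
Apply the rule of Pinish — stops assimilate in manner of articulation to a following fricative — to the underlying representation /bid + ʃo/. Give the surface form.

/d/ is a voiced alveolar stop. The following trigger /ʃ/ is a fricative, so /d/ must become a fricative as well.
Changing only its manner to fricative gives [z] — the voiced alveolar fricative.

[bizʃo]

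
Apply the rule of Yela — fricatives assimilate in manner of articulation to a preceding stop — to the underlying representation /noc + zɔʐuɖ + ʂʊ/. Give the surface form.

[nocdɔʐuɖʈʊ]

/z/ is a voiced alveolar fricative. The preceding trigger /c/ is a stop, so /z/ must become a stop as well.
The voiced alveolar stop is [d], so /z/ → [d].
At the second juncture, /ʂ/ likewise becomes [ʈ] adjacent to /ɖ/.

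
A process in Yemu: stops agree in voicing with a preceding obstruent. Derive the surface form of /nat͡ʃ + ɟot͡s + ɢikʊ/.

[nat͡ʃcot͡sqikʊ]

The rule targets /ɟ/ (voiced palatal stop), which sits after the trigger /t͡ʃ/ (voiceless).
A voiceless palatal stop is [c], so the surface segment is [c].
The same rule applies at the second boundary: /ɢ/ → [q] next to /t͡s/.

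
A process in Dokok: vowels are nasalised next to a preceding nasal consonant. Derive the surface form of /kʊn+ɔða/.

The vowel /ɔ/ is adjacent to the preceding nasal /n/, so it acquires [+nasal] and surfaces as [ɔ̃].

[kʊnɔ̃ða]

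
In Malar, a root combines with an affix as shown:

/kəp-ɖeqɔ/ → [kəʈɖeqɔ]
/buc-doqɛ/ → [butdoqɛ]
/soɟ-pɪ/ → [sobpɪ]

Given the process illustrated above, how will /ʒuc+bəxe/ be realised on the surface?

[ʒupbəxe]

The data show regressive place assimilation: /p/ → [ʈ] before /ɖ/; /c/ → [t] before /d/; /ɟ/ → [b] before /p/. In each pair only place changes, matching the following consonant, while manner and voice stay constant.
The rule targets /c/ (voiceless palatal stop), which sits before the trigger /b/ (bilabial).
A voiceless bilabial stop is [p], so the surface segment is [p].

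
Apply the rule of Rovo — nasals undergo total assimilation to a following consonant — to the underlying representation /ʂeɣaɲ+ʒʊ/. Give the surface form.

/ɲ/ is the segment targeted by the rule; it sits immediately before /ʒ/, so it assimilates completely and surfaces as [ʒ].

[ʂeɣaʒʒʊ]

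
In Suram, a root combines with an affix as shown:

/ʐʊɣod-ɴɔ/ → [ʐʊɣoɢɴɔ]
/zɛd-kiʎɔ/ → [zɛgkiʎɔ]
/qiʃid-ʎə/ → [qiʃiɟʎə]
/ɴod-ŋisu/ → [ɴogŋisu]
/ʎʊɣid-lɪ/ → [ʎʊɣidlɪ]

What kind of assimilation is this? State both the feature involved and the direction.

Comparing underlying and surface forms, /d/ → [ɢ] is the alternation; the neighbouring /ɴ/ is constant.
The change alveolar → uvular matches the place of the following /ɴ/, identifying this as place assimilation.
Manner and voice are unchanged, so the assimilation is partial, not total.
Checking the remaining alternations: /d/ → [g] before /k/ (alveolar → velar, matching velar); /d/ → [ɟ] before /ʎ/ (alveolar → palatal, matching palatal); /d/ → [g] before /ŋ/ (alveolar → velar, matching velar) — only place changes, and always toward the following segment.
No alternation appears in [ʎʊɣidlɪ]: there the adjacent consonants already agree in place (/d/ and /l/ are both alveolar), so this form is consistent with the same rule.
The trigger is the following segment, so the direction is regressive (anticipatory).

regressive place assimilation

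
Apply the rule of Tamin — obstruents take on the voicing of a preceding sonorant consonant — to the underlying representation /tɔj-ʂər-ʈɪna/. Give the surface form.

/ʂ/ is a voiceless retroflex fricative. The preceding trigger /j/ is voiced, so /ʂ/ must become voiced as well.
The voiced retroflex fricative is [ʐ], so /ʂ/ → [ʐ].
At the second juncture, /ʈ/ likewise becomes [ɖ] adjacent to /r/.

[tɔjʐərɖɪna]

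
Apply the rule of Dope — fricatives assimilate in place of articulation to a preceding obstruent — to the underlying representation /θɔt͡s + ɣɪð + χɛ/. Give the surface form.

[θɔt͡szɪðθɛ]

/ɣ/ is a voiced velar fricative. The preceding trigger /t͡s/ is alveolar, so /ɣ/ must become alveolar as well.
A voiced alveolar fricative is [z], so the surface segment is [z].
The same rule applies at the second boundary: /χ/ → [θ] next to /ð/.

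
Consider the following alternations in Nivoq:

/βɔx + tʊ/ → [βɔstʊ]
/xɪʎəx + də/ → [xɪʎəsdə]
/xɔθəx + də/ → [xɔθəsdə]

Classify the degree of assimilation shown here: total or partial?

partial assimilation

Underlying /x/ is realised as [s] next to /t/; /t/ itself does not change.
/x/ is velar while /t/ is alveolar; the output [s] is alveolar, matching the trigger — so the feature that spreads is place.
Manner and voice are unchanged, so the assimilation is partial, not total.
The other alternating form patterns the same way: /x/ → [s] before /d/ (velar → alveolar, matching alveolar) — only place changes, and always toward the following segment.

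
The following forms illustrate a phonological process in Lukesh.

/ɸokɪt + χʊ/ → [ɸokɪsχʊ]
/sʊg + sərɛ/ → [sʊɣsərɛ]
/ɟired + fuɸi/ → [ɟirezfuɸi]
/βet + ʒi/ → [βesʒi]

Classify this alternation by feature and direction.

The segment that alternates is /t/, which surfaces as [s] when adjacent to /χ/.
/t/ is a stop while /χ/ is a fricative; the output [s] is a fricative, matching the trigger — so the feature that spreads is manner.
Place and voice are unchanged, so the assimilation is partial, not total.
Checking the remaining alternations: /g/ → [ɣ] before /s/ (stop → fricative, matching a fricative); /d/ → [z] before /f/ (stop → fricative, matching a fricative); /t/ → [s] before /ʒ/ (stop → fricative, matching a fricative) — only manner changes, and always toward the following segment.
The trigger is the following segment, so the direction is regressive (anticipatory).

regressive manner assimilation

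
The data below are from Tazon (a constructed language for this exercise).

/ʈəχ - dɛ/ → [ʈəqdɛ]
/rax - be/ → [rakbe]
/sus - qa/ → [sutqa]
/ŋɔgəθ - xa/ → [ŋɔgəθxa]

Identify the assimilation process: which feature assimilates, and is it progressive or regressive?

The segment that alternates is /χ/, which surfaces as [q] when adjacent to /d/.
The change fricative → stop matches the manner of the following /d/, identifying this as manner assimilation.
Place and voice are unchanged, so the assimilation is partial, not total.
The other alternating forms pattern the same way: /x/ → [k] before /b/ (fricative → stop, matching a stop); /s/ → [t] before /q/ (fricative → stop, matching a stop) — only manner changes, and always toward the following segment.
No alternation appears in [ŋɔgəθxa]: there the adjacent consonants already agree in manner (/θ/ and /x/ are both fricatives), so this form is consistent with the same rule.
The trigger is the following segment, so the direction is regressive (anticipatory).

regressive manner assimilation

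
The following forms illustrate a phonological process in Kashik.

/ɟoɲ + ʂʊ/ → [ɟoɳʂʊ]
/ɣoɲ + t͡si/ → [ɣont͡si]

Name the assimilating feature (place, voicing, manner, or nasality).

place

Underlying /ɲ/ is realised as [ɳ] next to /ʂ/; /ʂ/ itself does not change.
The change palatal → retroflex matches the place of the following /ʂ/, identifying this as place assimilation.
The other alternating form patterns the same way: /ɲ/ → [n] before /t͡s/ (palatal → alveolar, matching alveolar) — only place changes, and always toward the following segment.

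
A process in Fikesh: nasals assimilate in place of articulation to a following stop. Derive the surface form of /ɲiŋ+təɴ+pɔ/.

[ɲintəmpɔ]

/ŋ/ is a voiced velar nasal. The following trigger /t/ is alveolar, so /ŋ/ must become alveolar as well.
A voiced alveolar nasal is [n], so the surface segment is [n].
At the second juncture, /ɴ/ likewise becomes [m] adjacent to /p/.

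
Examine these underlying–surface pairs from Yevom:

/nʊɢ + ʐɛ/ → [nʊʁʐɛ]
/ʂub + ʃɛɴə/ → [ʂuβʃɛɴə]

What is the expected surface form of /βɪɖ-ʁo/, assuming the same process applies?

The data show regressive manner assimilation: /ɢ/ → [ʁ] before /ʐ/; /b/ → [β] before /ʃ/. In each pair only manner changes, matching the following consonant, while place and voice stay constant.
The rule targets /ɖ/ (voiced retroflex stop), which sits before the trigger /ʁ/ (fricative).
A voiced retroflex fricative is [ʐ], so the surface segment is [ʐ].

[βɪʐʁo]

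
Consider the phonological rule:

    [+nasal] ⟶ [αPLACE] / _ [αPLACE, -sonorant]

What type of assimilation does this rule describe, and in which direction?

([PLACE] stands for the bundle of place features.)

The shared variable α links the value of the place features (abbreviated [PLACE]) on the target to the same value on the neighbouring segment, so place is the feature that assimilates.
Since the environment is written after the underscore, the trigger follows the target; the direction is regressive.

regressive place assimilation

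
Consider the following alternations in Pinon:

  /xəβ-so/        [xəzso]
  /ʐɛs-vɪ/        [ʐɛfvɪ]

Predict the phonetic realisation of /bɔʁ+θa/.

The data show regressive place assimilation: /β/ → [z] before /s/; /s/ → [f] before /v/. In each pair only place changes, matching the following consonant, while manner and voice stay constant.
/ʁ/ is a voiced uvular fricative. The following trigger /θ/ is dental, so /ʁ/ must become dental as well.
The voiced dental fricative is [ð], so /ʁ/ → [ð].

[bɔðθa]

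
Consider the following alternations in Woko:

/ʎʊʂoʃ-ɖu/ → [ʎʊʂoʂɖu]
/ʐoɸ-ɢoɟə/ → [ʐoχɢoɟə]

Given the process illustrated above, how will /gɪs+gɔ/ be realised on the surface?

[gɪxgɔ]

The data show regressive place assimilation: /ʃ/ → [ʂ] before /ɖ/; /ɸ/ → [χ] before /ɢ/. In each pair only place changes, matching the following consonant, while manner and voice stay constant.
The rule targets /s/ (voiceless alveolar fricative), which sits before the trigger /g/ (velar).
A voiceless velar fricative is [x], so the surface segment is [x].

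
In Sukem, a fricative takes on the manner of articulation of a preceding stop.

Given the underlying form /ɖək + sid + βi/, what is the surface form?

[ɖəktidbi]

The rule targets /s/ (voiceless alveolar fricative), which sits after the trigger /k/ (stop).
A voiceless alveolar stop is [t], so the surface segment is [t].
The same rule applies at the second boundary: /β/ → [b] next to /d/.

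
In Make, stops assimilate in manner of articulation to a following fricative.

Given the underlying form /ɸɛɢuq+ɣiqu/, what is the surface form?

/q/ is a voiceless uvular stop. The following trigger /ɣ/ is a fricative, so /q/ must become a fricative as well.
Changing only its manner to fricative gives [χ] — the voiceless uvular fricative.

[ɸɛɢuχɣiqu]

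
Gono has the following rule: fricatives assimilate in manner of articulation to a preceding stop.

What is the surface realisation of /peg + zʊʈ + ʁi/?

The rule targets /z/ (voiced alveolar fricative), which sits after the trigger /g/ (stop).
The voiced alveolar stop is [d], so /z/ → [d].
At the second juncture, /ʁ/ likewise becomes [ɢ] adjacent to /ʈ/.

[pegdʊʈɢi]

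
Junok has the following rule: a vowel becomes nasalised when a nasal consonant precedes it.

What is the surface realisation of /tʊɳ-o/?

[tʊɳõ]

/o/ sits next to the nasal /ɳ/ and is therefore nasalised to [õ].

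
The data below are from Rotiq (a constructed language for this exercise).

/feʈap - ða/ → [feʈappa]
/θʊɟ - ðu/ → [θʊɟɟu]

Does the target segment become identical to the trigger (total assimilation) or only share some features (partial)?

Comparing underlying and surface forms, /ð/ → [p] is the alternation; the neighbouring /p/ is constant.
The output [p] is identical to the trigger /p/ — every feature (place, manner, voicing) has been copied — so this is total assimilation.
The other form behaves the same way: /ð/ → [ɟ] after /ɟ/ — in each case the output is a copy of the preceding consonant.

total assimilation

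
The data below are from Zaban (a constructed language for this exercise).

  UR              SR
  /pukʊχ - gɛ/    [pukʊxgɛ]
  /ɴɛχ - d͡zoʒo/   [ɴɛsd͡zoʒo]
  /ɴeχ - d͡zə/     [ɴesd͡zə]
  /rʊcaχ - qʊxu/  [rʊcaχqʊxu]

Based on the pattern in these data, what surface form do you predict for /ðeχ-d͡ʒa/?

The data show regressive place assimilation: /χ/ → [x] before /g/; /χ/ → [s] before /d͡z/. In each pair only place changes, matching the following consonant, while manner and voice stay constant.
Nothing changes in [rʊcaχqʊxu]: there the adjacent consonants already agree in place (/χ/ and /q/ are both uvular), so this form is consistent with the same rule.
/χ/ is a voiceless uvular fricative. The following trigger /d͡ʒ/ is postalveolar, so /χ/ must become postalveolar as well.
A voiceless postalveolar fricative is [ʃ], so the surface segment is [ʃ].

[ðeʃd͡ʒa]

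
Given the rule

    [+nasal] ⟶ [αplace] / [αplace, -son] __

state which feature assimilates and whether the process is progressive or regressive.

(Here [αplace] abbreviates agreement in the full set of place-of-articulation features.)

progressive place assimilation

The shared variable α links the value of the place features (abbreviated [place]) on the target to the same value on the neighbouring segment, so place is the feature that assimilates.
The conditioning segment sits to the left of the focus bar, meaning the trigger precedes the segment that changes — progressive assimilation.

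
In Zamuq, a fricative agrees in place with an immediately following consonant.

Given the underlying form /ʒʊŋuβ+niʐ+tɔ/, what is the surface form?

[ʒʊŋuzniztɔ]

The rule targets /β/ (voiced bilabial fricative), which sits before the trigger /n/ (alveolar).
Changing only its place to alveolar gives [z] — the voiced alveolar fricative.
The same rule applies at the second boundary: /ʐ/ → [z] next to /t/.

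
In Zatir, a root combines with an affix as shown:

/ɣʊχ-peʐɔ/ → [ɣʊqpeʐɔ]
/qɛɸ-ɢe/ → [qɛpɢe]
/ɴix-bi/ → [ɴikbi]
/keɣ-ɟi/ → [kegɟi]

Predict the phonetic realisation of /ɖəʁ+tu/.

The data show regressive manner assimilation: /χ/ → [q] before /p/; /ɸ/ → [p] before /ɢ/; /x/ → [k] before /b/; /ɣ/ → [g] before /ɟ/. In each pair only manner changes, matching the following consonant, while place and voice stay constant.
/ʁ/ is a voiced uvular fricative. The following trigger /t/ is a stop, so /ʁ/ must become a stop as well.
The voiced uvular stop is [ɢ], so /ʁ/ → [ɢ].

[ɖəɢtu]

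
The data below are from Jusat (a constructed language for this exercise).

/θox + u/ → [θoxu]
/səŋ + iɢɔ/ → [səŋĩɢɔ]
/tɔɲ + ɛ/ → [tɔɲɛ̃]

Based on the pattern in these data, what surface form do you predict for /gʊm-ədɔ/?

The data show progressive nasality assimilation (vowel nasalisation): /i/ → [ĩ] after /ŋ/; /ɛ/ → [ɛ̃] after /ɲ/ — a vowel is nasalised by an immediately preceding nasal consonant.
No change occurs in [θoxu] because the vowel at the boundary is adjacent to an oral consonant, not a nasal (/u/ next to /x/).
/ə/ sits next to the nasal /m/ and is therefore nasalised to [ə̃].

[gʊmə̃dɔ]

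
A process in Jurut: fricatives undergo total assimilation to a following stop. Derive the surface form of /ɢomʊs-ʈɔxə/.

[ɢomʊʈʈɔxə]

/s/ is the segment targeted by the rule; it sits immediately before /ʈ/, so it assimilates completely and surfaces as [ʈ].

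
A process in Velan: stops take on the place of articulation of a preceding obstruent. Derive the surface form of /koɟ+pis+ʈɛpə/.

/p/ is a voiceless bilabial stop. The preceding trigger /ɟ/ is palatal, so /p/ must become palatal as well.
A voiceless palatal stop is [c], so the surface segment is [c].
The same rule applies at the second boundary: /ʈ/ → [t] next to /s/.

[koɟcistɛpə]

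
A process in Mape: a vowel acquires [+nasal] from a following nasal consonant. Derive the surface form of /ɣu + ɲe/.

[ɣũɲe]

The vowel /u/ is adjacent to the following nasal /ɲ/, so it acquires [+nasal] and surfaces as [ũ].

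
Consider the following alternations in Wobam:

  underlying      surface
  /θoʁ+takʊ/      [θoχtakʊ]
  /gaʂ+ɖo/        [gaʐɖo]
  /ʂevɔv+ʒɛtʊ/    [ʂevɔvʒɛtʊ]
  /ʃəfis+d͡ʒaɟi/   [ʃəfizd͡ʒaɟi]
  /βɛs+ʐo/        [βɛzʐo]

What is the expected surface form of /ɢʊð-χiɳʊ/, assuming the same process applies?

[ɢʊθχiɳʊ]

The data show regressive voicing assimilation: /ʁ/ → [χ] before /t/; /ʂ/ → [ʐ] before /ɖ/; /s/ → [z] before /d͡ʒ/; /s/ → [z] before /ʐ/. In each pair only voicing changes, matching the following consonant, while place and manner stay constant.
No alternation appears in [ʂevɔvʒɛtʊ]: there the adjacent consonants already agree in voicing (/v/ and /ʒ/ are both voiced), so this form is consistent with the same rule.
/ð/ is a voiced dental fricative. The following trigger /χ/ is voiceless, so /ð/ must become voiceless as well.
Changing only its voicing to voiceless gives [θ] — the voiceless dental fricative.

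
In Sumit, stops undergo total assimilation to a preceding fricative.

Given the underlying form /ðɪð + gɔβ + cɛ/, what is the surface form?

/g/ is the segment targeted by the rule; it sits immediately after /ð/, so it assimilates completely and surfaces as [ð].
At the second juncture, /c/ likewise becomes [β] adjacent to /β/.

[ðɪððɔββɛ]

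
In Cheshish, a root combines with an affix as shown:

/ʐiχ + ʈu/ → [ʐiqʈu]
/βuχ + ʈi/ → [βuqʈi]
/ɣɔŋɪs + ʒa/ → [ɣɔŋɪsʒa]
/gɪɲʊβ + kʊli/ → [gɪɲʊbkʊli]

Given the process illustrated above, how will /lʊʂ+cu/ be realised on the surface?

[lʊʈcu]

The data show regressive manner assimilation: /χ/ → [q] before /ʈ/; /β/ → [b] before /k/. In each pair only manner changes, matching the following consonant, while place and voice stay constant.
No alternation appears in [ɣɔŋɪsʒa]: there the adjacent consonants already agree in manner (/s/ and /ʒ/ are both fricatives), so this form is consistent with the same rule.
/ʂ/ is a voiceless retroflex fricative. The following trigger /c/ is a stop, so /ʂ/ must become a stop as well.
Changing only its manner to stop gives [ʈ] — the voiceless retroflex stop.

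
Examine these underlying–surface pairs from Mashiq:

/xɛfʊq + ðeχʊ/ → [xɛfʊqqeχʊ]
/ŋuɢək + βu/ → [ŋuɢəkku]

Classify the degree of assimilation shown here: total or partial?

total assimilation

Comparing underlying and surface forms, /ð/ → [q] is the alternation; the neighbouring /q/ is constant.
The output [q] is identical to the trigger /q/ — every feature (place, manner, voicing) has been copied — so this is total assimilation.
The other form behaves the same way: /β/ → [k] after /k/ — in each case the output is a copy of the preceding consonant.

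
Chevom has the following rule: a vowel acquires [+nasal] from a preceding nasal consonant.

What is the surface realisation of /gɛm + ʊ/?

The vowel /ʊ/ is adjacent to the preceding nasal /m/, so it acquires [+nasal] and surfaces as [ʊ̃].

[gɛmʊ̃]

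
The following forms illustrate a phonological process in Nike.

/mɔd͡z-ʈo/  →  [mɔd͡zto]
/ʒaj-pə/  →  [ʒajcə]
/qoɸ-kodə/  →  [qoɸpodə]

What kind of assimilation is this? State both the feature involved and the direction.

The segment that alternates is /ʈ/, which surfaces as [t] when adjacent to /d͡z/.
/ʈ/ is retroflex while /d͡z/ is alveolar; the output [t] is alveolar, matching the trigger — so the feature that spreads is place.
Manner and voice are unchanged, so the assimilation is partial, not total.
Checking the remaining alternations: /p/ → [c] after /j/ (bilabial → palatal, matching palatal); /k/ → [p] after /ɸ/ (velar → bilabial, matching bilabial) — only place changes, and always toward the preceding segment.
Since the segment that changes follows the conditioning segment, the assimilation is progressive.

progressive place assimilation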